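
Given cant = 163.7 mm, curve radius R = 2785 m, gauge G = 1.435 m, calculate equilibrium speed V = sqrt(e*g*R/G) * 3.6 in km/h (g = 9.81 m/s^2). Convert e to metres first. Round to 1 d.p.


Convert cant: e = 163.7 mm = 0.1637 m
V_ms = sqrt(0.1637 * 9.81 * 2785 / 1.435)
V_ms = sqrt(3116.671181) = 55.8272 m/s
V = 55.8272 * 3.6 = 201.0 km/h

201.0


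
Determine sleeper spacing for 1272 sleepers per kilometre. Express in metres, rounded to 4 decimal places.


Spacing = 1000 m / number of sleepers
Spacing = 1000 / 1272
Spacing = 0.7862 m

0.7862


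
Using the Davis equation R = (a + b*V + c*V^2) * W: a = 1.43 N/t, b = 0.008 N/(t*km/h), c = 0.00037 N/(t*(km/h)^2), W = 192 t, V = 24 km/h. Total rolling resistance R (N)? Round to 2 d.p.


b*V = 0.008 * 24 = 0.192
c*V^2 = 0.00037 * 576 = 0.21312
R_per_t = 1.43 + 0.192 + 0.21312 = 1.83512 N/t
R_total = 1.83512 * 192 = 352.34 N

352.34


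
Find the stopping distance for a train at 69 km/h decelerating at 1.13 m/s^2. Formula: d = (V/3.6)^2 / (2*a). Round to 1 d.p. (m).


Convert speed: V = 69 / 3.6 = 19.1667 m/s
V^2 = 367.3611
d = 367.3611 / (2 * 1.13)
d = 367.3611 / 2.26
d = 162.5 m

162.5


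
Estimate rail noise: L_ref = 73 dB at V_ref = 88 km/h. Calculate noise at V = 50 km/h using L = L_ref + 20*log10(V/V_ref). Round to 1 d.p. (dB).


V/V_ref = 50 / 88 = 0.568182
log10(0.568182) = -0.245513
20 * -0.245513 = -4.9103
L = 73 + -4.9103 = 68.1 dB

68.1


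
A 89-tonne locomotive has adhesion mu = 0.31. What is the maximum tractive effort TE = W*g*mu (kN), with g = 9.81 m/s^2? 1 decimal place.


TE_max = W * g * mu
TE_max = 89 * 9.81 * 0.31
TE_max = 873.09 * 0.31
TE_max = 270.7 kN

270.7


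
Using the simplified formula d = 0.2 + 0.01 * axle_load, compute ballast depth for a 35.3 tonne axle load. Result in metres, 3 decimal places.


d = 0.2 + 0.01 * 35.3
d = 0.2 + 0.353
d = 0.553 m

0.553


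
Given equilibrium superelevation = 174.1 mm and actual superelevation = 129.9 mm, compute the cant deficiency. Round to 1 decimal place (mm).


Cant deficiency = equilibrium cant - actual cant
CD = 174.1 - 129.9
CD = 44.2 mm

44.2


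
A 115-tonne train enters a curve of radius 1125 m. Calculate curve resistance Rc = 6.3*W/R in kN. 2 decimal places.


Rc = 6.3 * W / R
Rc = 6.3 * 115 / 1125
Rc = 724.5 / 1125
Rc = 0.64 kN

0.64


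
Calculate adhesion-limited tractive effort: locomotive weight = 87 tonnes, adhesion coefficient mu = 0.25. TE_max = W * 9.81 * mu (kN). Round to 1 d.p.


TE_max = W * g * mu
TE_max = 87 * 9.81 * 0.25
TE_max = 853.47 * 0.25
TE_max = 213.4 kN

213.4


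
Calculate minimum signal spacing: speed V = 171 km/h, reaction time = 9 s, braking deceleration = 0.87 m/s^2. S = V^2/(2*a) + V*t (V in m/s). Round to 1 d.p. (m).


V = 171 / 3.6 = 47.5 m/s
Braking distance = 47.5^2 / (2*0.87) = 1296.6954 m
Sighting distance = 47.5 * 9 = 427.5 m
S = 1296.6954 + 427.5 = 1724.2 m

1724.2


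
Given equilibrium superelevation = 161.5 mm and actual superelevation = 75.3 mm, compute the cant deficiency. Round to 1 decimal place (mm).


Cant deficiency = equilibrium cant - actual cant
CD = 161.5 - 75.3
CD = 86.2 mm

86.2


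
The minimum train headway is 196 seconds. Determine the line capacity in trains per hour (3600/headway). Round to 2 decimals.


Capacity = 3600 / headway
Capacity = 3600 / 196
Capacity = 18.37 trains/hour

18.37


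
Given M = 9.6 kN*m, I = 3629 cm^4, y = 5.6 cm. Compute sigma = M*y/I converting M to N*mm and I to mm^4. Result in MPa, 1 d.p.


Convert units:
M = 9.6 kN*m = 9600000 N*mm
y = 5.6 cm = 56 mm
I = 3629 cm^4 = 36290000 mm^4
sigma = 9600000 * 56 / 36290000
sigma = 14.8 MPa

14.8


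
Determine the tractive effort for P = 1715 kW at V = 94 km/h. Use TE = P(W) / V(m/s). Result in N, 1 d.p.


Convert: P = 1715 kW = 1715000 W
V = 94 / 3.6 = 26.1111 m/s
TE = 1715000 / 26.1111
TE = 65680.9 N

65680.9


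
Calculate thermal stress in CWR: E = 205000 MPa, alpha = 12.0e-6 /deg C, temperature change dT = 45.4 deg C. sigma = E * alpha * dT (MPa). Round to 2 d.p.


sigma = E * alpha * dT
sigma = 205000 * 12.0e-6 * 45.4
sigma = 2.46 * 45.4
sigma = 111.68 MPa

111.68


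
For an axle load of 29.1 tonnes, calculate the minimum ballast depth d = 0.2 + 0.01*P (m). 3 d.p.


d = 0.2 + 0.01 * 29.1
d = 0.2 + 0.291
d = 0.491 m

0.491


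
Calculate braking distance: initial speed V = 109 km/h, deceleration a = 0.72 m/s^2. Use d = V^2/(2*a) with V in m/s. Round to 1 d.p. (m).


Convert speed: V = 109 / 3.6 = 30.2778 m/s
V^2 = 916.7438
d = 916.7438 / (2 * 0.72)
d = 916.7438 / 1.44
d = 636.6 m

636.6


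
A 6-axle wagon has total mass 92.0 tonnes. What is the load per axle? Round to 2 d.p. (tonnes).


Load per axle = total weight / number of axles
Load = 92.0 / 6
Load = 15.33 tonnes

15.33


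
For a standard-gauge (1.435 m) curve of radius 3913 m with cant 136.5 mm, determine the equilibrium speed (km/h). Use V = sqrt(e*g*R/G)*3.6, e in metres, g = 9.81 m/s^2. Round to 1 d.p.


Convert cant: e = 136.5 mm = 0.1365 m
V_ms = sqrt(0.1365 * 9.81 * 3913 / 1.435)
V_ms = sqrt(3651.401634) = 60.4268 m/s
V = 60.4268 * 3.6 = 217.5 km/h

217.5


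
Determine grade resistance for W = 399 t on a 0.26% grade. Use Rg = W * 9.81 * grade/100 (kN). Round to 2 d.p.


Rg = W * 9.81 * grade / 100
Rg = 399 * 9.81 * 0.26 / 100
Rg = 3914.19 * 0.0026
Rg = 10.18 kN

10.18


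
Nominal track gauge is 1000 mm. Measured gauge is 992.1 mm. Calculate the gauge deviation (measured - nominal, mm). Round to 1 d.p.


Deviation = measured - nominal
Deviation = 992.1 - 1000
Deviation = -7.9 mm

-7.9


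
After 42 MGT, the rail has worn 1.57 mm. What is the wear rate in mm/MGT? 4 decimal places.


Wear rate = total wear / cumulative tonnage
Rate = 1.57 / 42
Rate = 0.0374 mm/MGT

0.0374


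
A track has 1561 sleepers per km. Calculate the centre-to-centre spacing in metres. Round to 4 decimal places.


Spacing = 1000 m / number of sleepers
Spacing = 1000 / 1561
Spacing = 0.6406 m

0.6406


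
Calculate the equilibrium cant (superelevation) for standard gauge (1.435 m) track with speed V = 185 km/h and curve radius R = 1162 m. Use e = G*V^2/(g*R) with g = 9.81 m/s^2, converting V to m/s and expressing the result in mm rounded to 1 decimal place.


Convert speed: V = 185 / 3.6 = 51.3889 m/s
Apply formula: e = 1.435 * 51.3889^2 / (9.81 * 1162)
e = 1.435 * 2640.8179 / 11399.22
e = 0.332441 m = 332.4 mm

332.4


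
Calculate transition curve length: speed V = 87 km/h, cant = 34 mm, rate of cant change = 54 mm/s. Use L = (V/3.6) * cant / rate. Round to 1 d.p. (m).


Convert speed: V = 87 / 3.6 = 24.1667 m/s
L = 24.1667 * 34 / 54
L = 821.6667 / 54
L = 15.2 m

15.2


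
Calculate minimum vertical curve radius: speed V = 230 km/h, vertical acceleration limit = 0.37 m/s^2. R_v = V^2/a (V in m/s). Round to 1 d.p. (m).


Convert speed: V = 230 / 3.6 = 63.8889 m/s
V^2 = 4081.7901 m^2/s^2
R_v = 4081.7901 / 0.37
R_v = 11031.9 m

11031.9


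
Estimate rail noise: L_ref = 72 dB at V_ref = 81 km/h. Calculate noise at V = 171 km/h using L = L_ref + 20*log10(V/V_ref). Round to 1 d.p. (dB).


V/V_ref = 171 / 81 = 2.111111
log10(2.111111) = 0.324511
20 * 0.324511 = 6.4902
L = 72 + 6.4902 = 78.5 dB

78.5


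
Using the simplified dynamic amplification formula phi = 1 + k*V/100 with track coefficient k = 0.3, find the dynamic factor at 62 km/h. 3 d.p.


phi = 1 + k * V / 100
phi = 1 + 0.3 * 62 / 100
phi = 1 + 0.186
phi = 1.186

1.186


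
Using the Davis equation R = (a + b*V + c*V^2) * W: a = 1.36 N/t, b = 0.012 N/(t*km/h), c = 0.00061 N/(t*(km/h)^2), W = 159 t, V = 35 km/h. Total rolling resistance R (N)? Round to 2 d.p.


b*V = 0.012 * 35 = 0.42
c*V^2 = 0.00061 * 1225 = 0.74725
R_per_t = 1.36 + 0.42 + 0.74725 = 2.52725 N/t
R_total = 2.52725 * 159 = 401.83 N

401.83


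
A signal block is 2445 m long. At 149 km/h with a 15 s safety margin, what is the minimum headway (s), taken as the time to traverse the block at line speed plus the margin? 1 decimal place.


V = 149 / 3.6 = 41.3889 m/s
Block traversal time = 2445 / 41.3889 = 59.0738 s
Headway = 59.0738 + 15
Headway = 74.1 s

74.1


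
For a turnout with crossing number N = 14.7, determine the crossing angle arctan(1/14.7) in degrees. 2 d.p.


1/N = 1/14.7 = 0.068027
angle = arctan(0.068027) = 0.067923 rad
angle = 0.067923 * 180/pi = 3.89 degrees

3.89


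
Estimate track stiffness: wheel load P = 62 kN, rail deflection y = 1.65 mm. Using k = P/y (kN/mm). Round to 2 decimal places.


Track stiffness k = P / y
k = 62 / 1.65
k = 37.58 kN/mm

37.58


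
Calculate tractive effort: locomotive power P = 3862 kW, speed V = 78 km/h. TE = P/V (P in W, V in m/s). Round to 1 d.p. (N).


Convert: P = 3862 kW = 3862000 W
V = 78 / 3.6 = 21.6667 m/s
TE = 3862000 / 21.6667
TE = 178246.2 N

178246.2


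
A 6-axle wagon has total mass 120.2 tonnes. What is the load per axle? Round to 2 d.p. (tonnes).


Load per axle = total weight / number of axles
Load = 120.2 / 6
Load = 20.03 tonnes

20.03


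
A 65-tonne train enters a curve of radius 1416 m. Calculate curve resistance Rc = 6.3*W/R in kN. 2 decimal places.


Rc = 6.3 * W / R
Rc = 6.3 * 65 / 1416
Rc = 409.5 / 1416
Rc = 0.29 kN

0.29


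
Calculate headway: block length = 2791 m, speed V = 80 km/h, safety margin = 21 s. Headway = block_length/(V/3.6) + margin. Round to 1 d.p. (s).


V = 80 / 3.6 = 22.2222 m/s
Block traversal time = 2791 / 22.2222 = 125.595 s
Headway = 125.595 + 21
Headway = 146.6 s

146.6


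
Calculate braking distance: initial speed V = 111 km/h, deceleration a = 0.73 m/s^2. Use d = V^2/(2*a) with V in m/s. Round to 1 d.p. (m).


Convert speed: V = 111 / 3.6 = 30.8333 m/s
V^2 = 950.6944
d = 950.6944 / (2 * 0.73)
d = 950.6944 / 1.46
d = 651.2 m

651.2


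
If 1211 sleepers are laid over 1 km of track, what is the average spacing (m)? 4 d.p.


Spacing = 1000 m / number of sleepers
Spacing = 1000 / 1211
Spacing = 0.8258 m

0.8258


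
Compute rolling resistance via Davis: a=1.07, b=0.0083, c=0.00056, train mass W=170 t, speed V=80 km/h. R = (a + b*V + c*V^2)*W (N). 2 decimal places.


b*V = 0.0083 * 80 = 0.664
c*V^2 = 0.00056 * 6400 = 3.584
R_per_t = 1.07 + 0.664 + 3.584 = 5.318 N/t
R_total = 5.318 * 170 = 904.06 N

904.06


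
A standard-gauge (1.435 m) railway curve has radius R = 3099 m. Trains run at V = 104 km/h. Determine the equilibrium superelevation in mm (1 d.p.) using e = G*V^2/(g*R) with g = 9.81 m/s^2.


Convert speed: V = 104 / 3.6 = 28.8889 m/s
Apply formula: e = 1.435 * 28.8889^2 / (9.81 * 3099)
e = 1.435 * 834.5679 / 30401.19
e = 0.039393 m = 39.4 mm

39.4


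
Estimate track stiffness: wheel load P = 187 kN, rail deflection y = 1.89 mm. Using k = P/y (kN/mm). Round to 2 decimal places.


Track stiffness k = P / y
k = 187 / 1.89
k = 98.94 kN/mm

98.94


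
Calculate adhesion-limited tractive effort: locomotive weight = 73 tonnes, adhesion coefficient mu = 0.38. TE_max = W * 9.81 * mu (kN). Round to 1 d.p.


TE_max = W * g * mu
TE_max = 73 * 9.81 * 0.38
TE_max = 716.13 * 0.38
TE_max = 272.1 kN

272.1


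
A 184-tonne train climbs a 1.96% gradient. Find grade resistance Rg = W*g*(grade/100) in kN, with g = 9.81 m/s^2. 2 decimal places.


Rg = W * 9.81 * grade / 100
Rg = 184 * 9.81 * 1.96 / 100
Rg = 1805.04 * 0.0196
Rg = 35.38 kN

35.38


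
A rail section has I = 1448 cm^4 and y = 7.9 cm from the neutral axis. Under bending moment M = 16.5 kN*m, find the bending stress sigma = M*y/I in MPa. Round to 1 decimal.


Convert units:
M = 16.5 kN*m = 16500000 N*mm
y = 7.9 cm = 79 mm
I = 1448 cm^4 = 14480000 mm^4
sigma = 16500000 * 79 / 14480000
sigma = 90.0 MPa

90.0


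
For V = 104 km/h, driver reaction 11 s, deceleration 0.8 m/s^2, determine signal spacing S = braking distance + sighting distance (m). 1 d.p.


V = 104 / 3.6 = 28.8889 m/s
Braking distance = 28.8889^2 / (2*0.8) = 521.6049 m
Sighting distance = 28.8889 * 11 = 317.7778 m
S = 521.6049 + 317.7778 = 839.4 m

839.4


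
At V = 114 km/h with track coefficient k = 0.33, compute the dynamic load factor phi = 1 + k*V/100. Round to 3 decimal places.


phi = 1 + k * V / 100
phi = 1 + 0.33 * 114 / 100
phi = 1 + 0.3762
phi = 1.376

1.376


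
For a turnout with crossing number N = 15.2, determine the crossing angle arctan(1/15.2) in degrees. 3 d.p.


1/N = 1/15.2 = 0.065789
angle = arctan(0.065789) = 0.065695 rad
angle = 0.065695 * 180/pi = 3.764 degrees

3.764


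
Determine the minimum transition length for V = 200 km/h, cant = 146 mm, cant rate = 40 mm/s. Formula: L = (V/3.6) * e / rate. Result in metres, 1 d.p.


Convert speed: V = 200 / 3.6 = 55.5556 m/s
L = 55.5556 * 146 / 40
L = 8111.1111 / 40
L = 202.8 m

202.8


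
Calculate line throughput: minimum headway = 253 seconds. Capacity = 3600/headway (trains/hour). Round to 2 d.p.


Capacity = 3600 / headway
Capacity = 3600 / 253
Capacity = 14.23 trains/hour

14.23


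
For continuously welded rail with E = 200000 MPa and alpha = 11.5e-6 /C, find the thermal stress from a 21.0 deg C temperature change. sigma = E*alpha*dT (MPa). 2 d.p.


sigma = E * alpha * dT
sigma = 200000 * 11.5e-6 * 21.0
sigma = 2.3 * 21.0
sigma = 48.30 MPa

48.30


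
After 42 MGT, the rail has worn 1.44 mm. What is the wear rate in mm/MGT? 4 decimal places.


Wear rate = total wear / cumulative tonnage
Rate = 1.44 / 42
Rate = 0.0343 mm/MGT

0.0343


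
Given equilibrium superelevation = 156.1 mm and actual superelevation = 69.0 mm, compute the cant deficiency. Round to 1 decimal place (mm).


Cant deficiency = equilibrium cant - actual cant
CD = 156.1 - 69.0
CD = 87.1 mm

87.1


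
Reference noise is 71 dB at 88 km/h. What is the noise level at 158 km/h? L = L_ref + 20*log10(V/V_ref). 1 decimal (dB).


V/V_ref = 158 / 88 = 1.795455
log10(1.795455) = 0.254174
20 * 0.254174 = 5.0835
L = 71 + 5.0835 = 76.1 dB

76.1


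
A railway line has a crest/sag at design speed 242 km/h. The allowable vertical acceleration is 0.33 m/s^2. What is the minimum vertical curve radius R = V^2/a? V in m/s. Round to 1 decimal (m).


Convert speed: V = 242 / 3.6 = 67.2222 m/s
V^2 = 4518.8272 m^2/s^2
R_v = 4518.8272 / 0.33
R_v = 13693.4 m

13693.4


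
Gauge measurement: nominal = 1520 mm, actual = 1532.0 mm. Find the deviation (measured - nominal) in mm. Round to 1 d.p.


Deviation = measured - nominal
Deviation = 1532.0 - 1520
Deviation = 12.0 mm

12.0


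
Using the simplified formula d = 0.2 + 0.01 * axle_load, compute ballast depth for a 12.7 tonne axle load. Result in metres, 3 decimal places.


d = 0.2 + 0.01 * 12.7
d = 0.2 + 0.127
d = 0.327 m

0.327


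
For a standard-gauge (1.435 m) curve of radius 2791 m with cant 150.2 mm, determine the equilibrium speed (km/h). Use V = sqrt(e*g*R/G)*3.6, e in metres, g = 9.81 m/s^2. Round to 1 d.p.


Convert cant: e = 150.2 mm = 0.1502 m
V_ms = sqrt(0.1502 * 9.81 * 2791 / 1.435)
V_ms = sqrt(2865.80658) = 53.5332 m/s
V = 53.5332 * 3.6 = 192.7 km/h

192.7


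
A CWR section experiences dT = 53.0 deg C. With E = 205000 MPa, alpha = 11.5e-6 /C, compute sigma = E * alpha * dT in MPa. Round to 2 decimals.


sigma = E * alpha * dT
sigma = 205000 * 11.5e-6 * 53.0
sigma = 2.3575 * 53.0
sigma = 124.95 MPa

124.95


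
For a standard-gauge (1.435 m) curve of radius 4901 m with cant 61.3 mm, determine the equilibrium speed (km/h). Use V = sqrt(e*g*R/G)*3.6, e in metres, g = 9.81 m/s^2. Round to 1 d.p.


Convert cant: e = 61.3 mm = 0.0613 m
V_ms = sqrt(0.0613 * 9.81 * 4901 / 1.435)
V_ms = sqrt(2053.819549) = 45.3191 m/s
V = 45.3191 * 3.6 = 163.1 km/h

163.1


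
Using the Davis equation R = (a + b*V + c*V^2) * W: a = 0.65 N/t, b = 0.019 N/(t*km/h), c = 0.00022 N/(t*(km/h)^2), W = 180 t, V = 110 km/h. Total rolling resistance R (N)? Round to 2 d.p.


b*V = 0.019 * 110 = 2.09
c*V^2 = 0.00022 * 12100 = 2.662
R_per_t = 0.65 + 2.09 + 2.662 = 5.402 N/t
R_total = 5.402 * 180 = 972.36 N

972.36


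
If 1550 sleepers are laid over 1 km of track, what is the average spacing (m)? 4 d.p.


Spacing = 1000 m / number of sleepers
Spacing = 1000 / 1550
Spacing = 0.6452 m

0.6452


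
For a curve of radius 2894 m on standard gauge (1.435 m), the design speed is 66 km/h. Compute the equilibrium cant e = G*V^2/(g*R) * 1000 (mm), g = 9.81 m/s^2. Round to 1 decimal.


Convert speed: V = 66 / 3.6 = 18.3333 m/s
Apply formula: e = 1.435 * 18.3333^2 / (9.81 * 2894)
e = 1.435 * 336.1111 / 28390.14
e = 0.016989 m = 17.0 mm

17.0


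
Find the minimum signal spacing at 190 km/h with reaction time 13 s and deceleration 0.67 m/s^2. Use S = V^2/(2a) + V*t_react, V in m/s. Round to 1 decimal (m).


V = 190 / 3.6 = 52.7778 m/s
Braking distance = 52.7778^2 / (2*0.67) = 2078.7267 m
Sighting distance = 52.7778 * 13 = 686.1111 m
S = 2078.7267 + 686.1111 = 2764.8 m

2764.8


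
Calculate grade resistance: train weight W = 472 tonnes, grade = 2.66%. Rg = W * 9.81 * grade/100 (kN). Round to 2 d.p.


Rg = W * 9.81 * grade / 100
Rg = 472 * 9.81 * 2.66 / 100
Rg = 4630.32 * 0.0266
Rg = 123.17 kN

123.17


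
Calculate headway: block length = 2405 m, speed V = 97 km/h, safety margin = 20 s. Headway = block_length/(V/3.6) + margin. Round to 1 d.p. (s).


V = 97 / 3.6 = 26.9444 m/s
Block traversal time = 2405 / 26.9444 = 89.2577 s
Headway = 89.2577 + 20
Headway = 109.3 s

109.3


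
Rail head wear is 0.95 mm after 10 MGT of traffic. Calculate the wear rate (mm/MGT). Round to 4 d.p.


Wear rate = total wear / cumulative tonnage
Rate = 0.95 / 10
Rate = 0.0950 mm/MGT

0.0950


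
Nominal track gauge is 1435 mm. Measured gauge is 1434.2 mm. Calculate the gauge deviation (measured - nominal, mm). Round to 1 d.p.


Deviation = measured - nominal
Deviation = 1434.2 - 1435
Deviation = -0.8 mm

-0.8


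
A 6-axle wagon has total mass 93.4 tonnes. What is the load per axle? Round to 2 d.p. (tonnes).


Load per axle = total weight / number of axles
Load = 93.4 / 6
Load = 15.57 tonnes

15.57


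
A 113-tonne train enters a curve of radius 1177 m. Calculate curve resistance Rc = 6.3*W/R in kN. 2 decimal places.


Rc = 6.3 * W / R
Rc = 6.3 * 113 / 1177
Rc = 711.9 / 1177
Rc = 0.60 kN

0.60


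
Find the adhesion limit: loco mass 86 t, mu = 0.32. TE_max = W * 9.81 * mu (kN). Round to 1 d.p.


TE_max = W * g * mu
TE_max = 86 * 9.81 * 0.32
TE_max = 843.66 * 0.32
TE_max = 270.0 kN

270.0


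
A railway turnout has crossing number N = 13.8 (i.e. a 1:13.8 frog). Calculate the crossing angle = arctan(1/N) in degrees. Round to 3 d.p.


1/N = 1/13.8 = 0.072464
angle = arctan(0.072464) = 0.072337 rad
angle = 0.072337 * 180/pi = 4.145 degrees

4.145


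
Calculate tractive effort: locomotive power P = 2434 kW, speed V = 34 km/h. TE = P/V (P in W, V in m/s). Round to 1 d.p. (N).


Convert: P = 2434 kW = 2434000 W
V = 34 / 3.6 = 9.4444 m/s
TE = 2434000 / 9.4444
TE = 257717.6 N

257717.6


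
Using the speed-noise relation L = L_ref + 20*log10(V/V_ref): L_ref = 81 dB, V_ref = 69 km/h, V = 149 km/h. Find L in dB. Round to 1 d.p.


V/V_ref = 149 / 69 = 2.15942
log10(2.15942) = 0.334337
20 * 0.334337 = 6.6867
L = 81 + 6.6867 = 87.7 dB

87.7


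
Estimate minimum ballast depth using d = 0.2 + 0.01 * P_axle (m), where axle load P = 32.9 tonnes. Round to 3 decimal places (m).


d = 0.2 + 0.01 * 32.9
d = 0.2 + 0.329
d = 0.529 m

0.529


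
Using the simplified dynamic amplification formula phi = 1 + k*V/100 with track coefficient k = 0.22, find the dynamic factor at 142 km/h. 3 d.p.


phi = 1 + k * V / 100
phi = 1 + 0.22 * 142 / 100
phi = 1 + 0.3124
phi = 1.312

1.312


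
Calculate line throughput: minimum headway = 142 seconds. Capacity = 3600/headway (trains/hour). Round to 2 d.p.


Capacity = 3600 / headway
Capacity = 3600 / 142
Capacity = 25.35 trains/hour

25.35


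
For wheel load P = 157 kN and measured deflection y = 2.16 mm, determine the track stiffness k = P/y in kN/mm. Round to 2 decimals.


Track stiffness k = P / y
k = 157 / 2.16
k = 72.69 kN/mm

72.69


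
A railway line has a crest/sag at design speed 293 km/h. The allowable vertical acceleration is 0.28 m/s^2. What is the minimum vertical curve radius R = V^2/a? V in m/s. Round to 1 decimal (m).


Convert speed: V = 293 / 3.6 = 81.3889 m/s
V^2 = 6624.1512 m^2/s^2
R_v = 6624.1512 / 0.28
R_v = 23657.7 m

23657.7


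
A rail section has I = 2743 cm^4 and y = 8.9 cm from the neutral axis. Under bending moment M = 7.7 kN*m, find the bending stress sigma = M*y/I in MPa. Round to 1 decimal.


Convert units:
M = 7.7 kN*m = 7700000 N*mm
y = 8.9 cm = 89 mm
I = 2743 cm^4 = 27430000 mm^4
sigma = 7700000 * 89 / 27430000
sigma = 25.0 MPa

25.0


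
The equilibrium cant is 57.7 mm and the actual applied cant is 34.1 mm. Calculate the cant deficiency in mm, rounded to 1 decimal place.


Cant deficiency = equilibrium cant - actual cant
CD = 57.7 - 34.1
CD = 23.6 mm

23.6


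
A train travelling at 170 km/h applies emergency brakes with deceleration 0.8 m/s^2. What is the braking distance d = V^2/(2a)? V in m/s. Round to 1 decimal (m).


Convert speed: V = 170 / 3.6 = 47.2222 m/s
V^2 = 2229.9383
d = 2229.9383 / (2 * 0.8)
d = 2229.9383 / 1.6
d = 1393.7 m

1393.7


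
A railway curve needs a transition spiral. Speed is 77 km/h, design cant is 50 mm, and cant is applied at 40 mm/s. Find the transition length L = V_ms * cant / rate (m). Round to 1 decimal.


Convert speed: V = 77 / 3.6 = 21.3889 m/s
L = 21.3889 * 50 / 40
L = 1069.4444 / 40
L = 26.7 m

26.7


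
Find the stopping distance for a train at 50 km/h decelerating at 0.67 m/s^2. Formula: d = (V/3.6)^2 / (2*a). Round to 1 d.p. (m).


Convert speed: V = 50 / 3.6 = 13.8889 m/s
V^2 = 192.9012
d = 192.9012 / (2 * 0.67)
d = 192.9012 / 1.34
d = 144.0 m

144.0


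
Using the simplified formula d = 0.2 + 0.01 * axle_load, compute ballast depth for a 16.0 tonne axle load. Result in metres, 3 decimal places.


d = 0.2 + 0.01 * 16.0
d = 0.2 + 0.16
d = 0.360 m

0.360


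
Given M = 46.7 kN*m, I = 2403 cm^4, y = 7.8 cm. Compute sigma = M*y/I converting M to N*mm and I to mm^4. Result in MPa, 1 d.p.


Convert units:
M = 46.7 kN*m = 46700000 N*mm
y = 7.8 cm = 78 mm
I = 2403 cm^4 = 24030000 mm^4
sigma = 46700000 * 78 / 24030000
sigma = 151.6 MPa

151.6


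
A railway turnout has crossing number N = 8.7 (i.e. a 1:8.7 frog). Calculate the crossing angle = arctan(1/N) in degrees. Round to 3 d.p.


1/N = 1/8.7 = 0.114943
angle = arctan(0.114943) = 0.11444 rad
angle = 0.11444 * 180/pi = 6.557 degrees

6.557


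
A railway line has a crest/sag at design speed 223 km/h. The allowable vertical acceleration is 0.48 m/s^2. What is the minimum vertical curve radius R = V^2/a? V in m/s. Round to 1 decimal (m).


Convert speed: V = 223 / 3.6 = 61.9444 m/s
V^2 = 3837.1142 m^2/s^2
R_v = 3837.1142 / 0.48
R_v = 7994.0 m

7994.0


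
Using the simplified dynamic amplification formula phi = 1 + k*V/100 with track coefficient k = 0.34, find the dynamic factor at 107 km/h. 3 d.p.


phi = 1 + k * V / 100
phi = 1 + 0.34 * 107 / 100
phi = 1 + 0.3638
phi = 1.364

1.364


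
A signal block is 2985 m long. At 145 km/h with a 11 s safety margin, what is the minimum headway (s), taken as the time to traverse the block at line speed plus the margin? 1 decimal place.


V = 145 / 3.6 = 40.2778 m/s
Block traversal time = 2985 / 40.2778 = 74.1103 s
Headway = 74.1103 + 11
Headway = 85.1 s

85.1


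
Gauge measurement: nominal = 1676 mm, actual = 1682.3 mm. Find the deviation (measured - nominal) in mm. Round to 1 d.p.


Deviation = measured - nominal
Deviation = 1682.3 - 1676
Deviation = 6.3 mm

6.3


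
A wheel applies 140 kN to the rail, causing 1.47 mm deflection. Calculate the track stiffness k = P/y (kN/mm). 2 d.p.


Track stiffness k = P / y
k = 140 / 1.47
k = 95.24 kN/mm

95.24


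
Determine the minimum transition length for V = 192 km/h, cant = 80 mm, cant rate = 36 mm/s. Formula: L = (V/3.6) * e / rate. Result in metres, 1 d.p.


Convert speed: V = 192 / 3.6 = 53.3333 m/s
L = 53.3333 * 80 / 36
L = 4266.6667 / 36
L = 118.5 m

118.5


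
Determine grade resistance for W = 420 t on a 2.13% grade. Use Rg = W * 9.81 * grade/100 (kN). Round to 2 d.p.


Rg = W * 9.81 * grade / 100
Rg = 420 * 9.81 * 2.13 / 100
Rg = 4120.2 * 0.0213
Rg = 87.76 kN

87.76


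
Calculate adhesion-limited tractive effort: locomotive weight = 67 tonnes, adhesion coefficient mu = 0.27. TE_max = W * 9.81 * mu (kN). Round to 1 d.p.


TE_max = W * g * mu
TE_max = 67 * 9.81 * 0.27
TE_max = 657.27 * 0.27
TE_max = 177.5 kN

177.5


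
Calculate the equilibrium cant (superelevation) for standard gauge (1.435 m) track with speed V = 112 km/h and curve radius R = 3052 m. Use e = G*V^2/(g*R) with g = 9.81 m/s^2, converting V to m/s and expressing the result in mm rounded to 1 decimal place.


Convert speed: V = 112 / 3.6 = 31.1111 m/s
Apply formula: e = 1.435 * 31.1111^2 / (9.81 * 3052)
e = 1.435 * 967.9012 / 29940.12
e = 0.046391 m = 46.4 mm

46.4


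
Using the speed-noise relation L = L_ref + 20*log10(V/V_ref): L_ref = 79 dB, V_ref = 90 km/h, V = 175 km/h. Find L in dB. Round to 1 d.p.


V/V_ref = 175 / 90 = 1.944444
log10(1.944444) = 0.288796
20 * 0.288796 = 5.7759
L = 79 + 5.7759 = 84.8 dB

84.8


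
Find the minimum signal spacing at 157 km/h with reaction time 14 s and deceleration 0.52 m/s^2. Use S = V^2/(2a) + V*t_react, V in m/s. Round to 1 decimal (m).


V = 157 / 3.6 = 43.6111 m/s
Braking distance = 43.6111^2 / (2*0.52) = 1828.7779 m
Sighting distance = 43.6111 * 14 = 610.5556 m
S = 1828.7779 + 610.5556 = 2439.3 m

2439.3


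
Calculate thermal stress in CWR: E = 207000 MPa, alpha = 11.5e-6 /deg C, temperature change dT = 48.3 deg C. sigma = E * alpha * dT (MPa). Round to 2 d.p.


sigma = E * alpha * dT
sigma = 207000 * 11.5e-6 * 48.3
sigma = 2.3805 * 48.3
sigma = 114.98 MPa

114.98


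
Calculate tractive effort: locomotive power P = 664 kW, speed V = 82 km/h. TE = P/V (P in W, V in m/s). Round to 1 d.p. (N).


Convert: P = 664 kW = 664000 W
V = 82 / 3.6 = 22.7778 m/s
TE = 664000 / 22.7778
TE = 29151.2 N

29151.2


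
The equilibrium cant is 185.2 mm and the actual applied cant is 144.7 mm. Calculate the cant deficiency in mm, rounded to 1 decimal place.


Cant deficiency = equilibrium cant - actual cant
CD = 185.2 - 144.7
CD = 40.5 mm

40.5


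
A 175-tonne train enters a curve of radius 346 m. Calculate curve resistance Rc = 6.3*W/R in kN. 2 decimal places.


Rc = 6.3 * W / R
Rc = 6.3 * 175 / 346
Rc = 1102.5 / 346
Rc = 3.19 kN

3.19


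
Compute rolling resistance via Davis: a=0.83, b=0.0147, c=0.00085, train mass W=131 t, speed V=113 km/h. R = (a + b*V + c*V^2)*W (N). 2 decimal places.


b*V = 0.0147 * 113 = 1.6611
c*V^2 = 0.00085 * 12769 = 10.85365
R_per_t = 0.83 + 1.6611 + 10.85365 = 13.34475 N/t
R_total = 13.34475 * 131 = 1748.16 N

1748.16


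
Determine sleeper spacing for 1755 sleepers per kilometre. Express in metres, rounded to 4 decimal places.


Spacing = 1000 m / number of sleepers
Spacing = 1000 / 1755
Spacing = 0.5698 m

0.5698


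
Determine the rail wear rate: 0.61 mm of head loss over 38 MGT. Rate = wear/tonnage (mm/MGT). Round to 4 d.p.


Wear rate = total wear / cumulative tonnage
Rate = 0.61 / 38
Rate = 0.0161 mm/MGT

0.0161


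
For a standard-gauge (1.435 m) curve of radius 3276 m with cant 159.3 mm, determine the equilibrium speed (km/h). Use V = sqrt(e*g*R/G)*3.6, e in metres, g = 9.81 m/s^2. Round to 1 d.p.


Convert cant: e = 159.3 mm = 0.1593 m
V_ms = sqrt(0.1593 * 9.81 * 3276 / 1.435)
V_ms = sqrt(3567.605093) = 59.7294 m/s
V = 59.7294 * 3.6 = 215.0 km/h

215.0


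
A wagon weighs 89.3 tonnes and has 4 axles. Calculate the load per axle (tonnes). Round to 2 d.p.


Load per axle = total weight / number of axles
Load = 89.3 / 4
Load = 22.33 tonnes

22.33


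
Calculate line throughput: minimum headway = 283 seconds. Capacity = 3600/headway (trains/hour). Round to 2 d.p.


Capacity = 3600 / headway
Capacity = 3600 / 283
Capacity = 12.72 trains/hour

12.72


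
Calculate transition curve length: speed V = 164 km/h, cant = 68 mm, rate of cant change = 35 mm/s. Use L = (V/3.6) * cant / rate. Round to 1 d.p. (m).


Convert speed: V = 164 / 3.6 = 45.5556 m/s
L = 45.5556 * 68 / 35
L = 3097.7778 / 35
L = 88.5 m

88.5


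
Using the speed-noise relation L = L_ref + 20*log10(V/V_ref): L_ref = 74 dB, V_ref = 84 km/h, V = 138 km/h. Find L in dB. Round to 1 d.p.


V/V_ref = 138 / 84 = 1.642857
log10(1.642857) = 0.2156
20 * 0.2156 = 4.312
L = 74 + 4.312 = 78.3 dB

78.3


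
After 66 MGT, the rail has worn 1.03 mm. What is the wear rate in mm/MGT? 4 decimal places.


Wear rate = total wear / cumulative tonnage
Rate = 1.03 / 66
Rate = 0.0156 mm/MGT

0.0156


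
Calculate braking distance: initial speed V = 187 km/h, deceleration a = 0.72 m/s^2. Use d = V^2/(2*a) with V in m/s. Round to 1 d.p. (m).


Convert speed: V = 187 / 3.6 = 51.9444 m/s
V^2 = 2698.2253
d = 2698.2253 / (2 * 0.72)
d = 2698.2253 / 1.44
d = 1873.8 m

1873.8


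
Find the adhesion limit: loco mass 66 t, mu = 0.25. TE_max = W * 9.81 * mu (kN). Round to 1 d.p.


TE_max = W * g * mu
TE_max = 66 * 9.81 * 0.25
TE_max = 647.46 * 0.25
TE_max = 161.9 kN

161.9


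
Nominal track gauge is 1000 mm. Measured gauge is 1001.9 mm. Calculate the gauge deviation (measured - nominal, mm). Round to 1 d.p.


Deviation = measured - nominal
Deviation = 1001.9 - 1000
Deviation = 1.9 mm

1.9


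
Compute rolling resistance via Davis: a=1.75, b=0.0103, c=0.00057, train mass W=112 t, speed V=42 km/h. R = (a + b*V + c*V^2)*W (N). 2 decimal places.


b*V = 0.0103 * 42 = 0.4326
c*V^2 = 0.00057 * 1764 = 1.00548
R_per_t = 1.75 + 0.4326 + 1.00548 = 3.18808 N/t
R_total = 3.18808 * 112 = 357.06 N

357.06


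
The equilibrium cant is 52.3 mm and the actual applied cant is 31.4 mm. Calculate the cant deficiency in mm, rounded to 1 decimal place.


Cant deficiency = equilibrium cant - actual cant
CD = 52.3 - 31.4
CD = 20.9 mm

20.9


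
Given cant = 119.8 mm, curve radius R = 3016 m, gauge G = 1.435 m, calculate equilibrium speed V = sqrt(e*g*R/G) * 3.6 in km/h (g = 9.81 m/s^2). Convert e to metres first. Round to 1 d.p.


Convert cant: e = 119.8 mm = 0.1198 m
V_ms = sqrt(0.1198 * 9.81 * 3016 / 1.435)
V_ms = sqrt(2470.047253) = 49.6996 m/s
V = 49.6996 * 3.6 = 178.9 km/h

178.9


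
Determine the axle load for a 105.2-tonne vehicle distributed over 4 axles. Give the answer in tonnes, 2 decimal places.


Load per axle = total weight / number of axles
Load = 105.2 / 4
Load = 26.30 tonnes

26.30


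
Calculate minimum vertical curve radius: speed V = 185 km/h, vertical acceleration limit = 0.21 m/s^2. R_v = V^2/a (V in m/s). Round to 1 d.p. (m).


Convert speed: V = 185 / 3.6 = 51.3889 m/s
V^2 = 2640.8179 m^2/s^2
R_v = 2640.8179 / 0.21
R_v = 12575.3 m

12575.3


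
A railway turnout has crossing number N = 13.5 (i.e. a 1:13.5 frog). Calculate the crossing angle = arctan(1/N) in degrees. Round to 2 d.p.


1/N = 1/13.5 = 0.074074
angle = arctan(0.074074) = 0.073939 rad
angle = 0.073939 * 180/pi = 4.24 degrees

4.24


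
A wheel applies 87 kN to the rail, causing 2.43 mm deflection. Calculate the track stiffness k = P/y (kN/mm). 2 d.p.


Track stiffness k = P / y
k = 87 / 2.43
k = 35.80 kN/mm

35.80


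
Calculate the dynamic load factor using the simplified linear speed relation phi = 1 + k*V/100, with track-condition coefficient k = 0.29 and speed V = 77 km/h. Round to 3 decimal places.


phi = 1 + k * V / 100
phi = 1 + 0.29 * 77 / 100
phi = 1 + 0.2233
phi = 1.223

1.223


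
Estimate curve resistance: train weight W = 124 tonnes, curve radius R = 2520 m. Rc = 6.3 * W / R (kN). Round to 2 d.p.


Rc = 6.3 * W / R
Rc = 6.3 * 124 / 2520
Rc = 781.2 / 2520
Rc = 0.31 kN

0.31


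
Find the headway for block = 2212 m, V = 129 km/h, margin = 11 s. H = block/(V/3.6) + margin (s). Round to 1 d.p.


V = 129 / 3.6 = 35.8333 m/s
Block traversal time = 2212 / 35.8333 = 61.7302 s
Headway = 61.7302 + 11
Headway = 72.7 s

72.7


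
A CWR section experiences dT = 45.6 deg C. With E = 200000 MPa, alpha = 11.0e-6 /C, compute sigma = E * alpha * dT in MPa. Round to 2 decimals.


sigma = E * alpha * dT
sigma = 200000 * 11.0e-6 * 45.6
sigma = 2.2 * 45.6
sigma = 100.32 MPa

100.32


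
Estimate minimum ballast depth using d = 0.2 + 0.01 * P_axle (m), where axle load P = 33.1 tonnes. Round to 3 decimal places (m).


d = 0.2 + 0.01 * 33.1
d = 0.2 + 0.331
d = 0.531 m

0.531


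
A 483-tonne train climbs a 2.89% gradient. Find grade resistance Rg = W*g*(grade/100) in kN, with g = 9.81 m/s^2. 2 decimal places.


Rg = W * 9.81 * grade / 100
Rg = 483 * 9.81 * 2.89 / 100
Rg = 4738.23 * 0.0289
Rg = 136.93 kN

136.93


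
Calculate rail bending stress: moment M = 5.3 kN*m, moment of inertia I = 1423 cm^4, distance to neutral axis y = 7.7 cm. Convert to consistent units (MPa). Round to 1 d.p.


Convert units:
M = 5.3 kN*m = 5300000 N*mm
y = 7.7 cm = 77 mm
I = 1423 cm^4 = 14230000 mm^4
sigma = 5300000 * 77 / 14230000
sigma = 28.7 MPa

28.7


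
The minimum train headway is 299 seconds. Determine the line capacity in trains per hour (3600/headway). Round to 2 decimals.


Capacity = 3600 / headway
Capacity = 3600 / 299
Capacity = 12.04 trains/hour

12.04


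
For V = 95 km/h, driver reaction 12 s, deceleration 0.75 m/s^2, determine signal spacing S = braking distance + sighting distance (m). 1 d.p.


V = 95 / 3.6 = 26.3889 m/s
Braking distance = 26.3889^2 / (2*0.75) = 464.249 m
Sighting distance = 26.3889 * 12 = 316.6667 m
S = 464.249 + 316.6667 = 780.9 m

780.9


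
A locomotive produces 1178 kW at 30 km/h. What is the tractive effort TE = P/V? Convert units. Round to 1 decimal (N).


Convert: P = 1178 kW = 1178000 W
V = 30 / 3.6 = 8.3333 m/s
TE = 1178000 / 8.3333
TE = 141360.0 N

141360.0


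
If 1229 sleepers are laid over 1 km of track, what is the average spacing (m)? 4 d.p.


Spacing = 1000 m / number of sleepers
Spacing = 1000 / 1229
Spacing = 0.8137 m

0.8137


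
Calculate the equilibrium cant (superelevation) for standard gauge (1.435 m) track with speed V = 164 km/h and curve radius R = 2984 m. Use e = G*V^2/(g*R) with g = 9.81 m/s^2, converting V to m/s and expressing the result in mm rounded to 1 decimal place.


Convert speed: V = 164 / 3.6 = 45.5556 m/s
Apply formula: e = 1.435 * 45.5556^2 / (9.81 * 2984)
e = 1.435 * 2075.3086 / 29273.04
e = 0.101734 m = 101.7 mm

101.7


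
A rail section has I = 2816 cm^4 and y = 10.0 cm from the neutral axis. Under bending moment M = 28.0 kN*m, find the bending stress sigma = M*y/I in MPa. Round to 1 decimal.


Convert units:
M = 28.0 kN*m = 28000000 N*mm
y = 10.0 cm = 100 mm
I = 2816 cm^4 = 28160000 mm^4
sigma = 28000000 * 100 / 28160000
sigma = 99.4 MPa

99.4


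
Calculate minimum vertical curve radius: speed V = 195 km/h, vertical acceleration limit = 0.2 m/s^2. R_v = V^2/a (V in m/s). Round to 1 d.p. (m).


Convert speed: V = 195 / 3.6 = 54.1667 m/s
V^2 = 2934.0278 m^2/s^2
R_v = 2934.0278 / 0.2
R_v = 14670.1 m

14670.1


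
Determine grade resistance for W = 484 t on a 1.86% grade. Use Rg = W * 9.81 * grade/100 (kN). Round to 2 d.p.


Rg = W * 9.81 * grade / 100
Rg = 484 * 9.81 * 1.86 / 100
Rg = 4748.04 * 0.0186
Rg = 88.31 kN

88.31


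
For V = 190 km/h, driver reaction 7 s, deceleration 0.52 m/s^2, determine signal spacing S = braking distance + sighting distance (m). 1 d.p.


V = 190 / 3.6 = 52.7778 m/s
Braking distance = 52.7778^2 / (2*0.52) = 2678.3594 m
Sighting distance = 52.7778 * 7 = 369.4444 m
S = 2678.3594 + 369.4444 = 3047.8 m

3047.8


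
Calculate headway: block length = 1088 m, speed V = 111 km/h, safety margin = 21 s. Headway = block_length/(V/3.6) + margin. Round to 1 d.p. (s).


V = 111 / 3.6 = 30.8333 m/s
Block traversal time = 1088 / 30.8333 = 35.2865 s
Headway = 35.2865 + 21
Headway = 56.3 s

56.3


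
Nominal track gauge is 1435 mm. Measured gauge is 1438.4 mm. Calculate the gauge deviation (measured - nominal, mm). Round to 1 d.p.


Deviation = measured - nominal
Deviation = 1438.4 - 1435
Deviation = 3.4 mm

3.4


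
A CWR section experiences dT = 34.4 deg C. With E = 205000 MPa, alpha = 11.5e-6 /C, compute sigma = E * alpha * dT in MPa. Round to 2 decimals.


sigma = E * alpha * dT
sigma = 205000 * 11.5e-6 * 34.4
sigma = 2.3575 * 34.4
sigma = 81.10 MPa

81.10


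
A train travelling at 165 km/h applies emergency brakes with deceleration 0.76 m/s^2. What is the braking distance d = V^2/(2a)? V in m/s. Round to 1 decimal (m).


Convert speed: V = 165 / 3.6 = 45.8333 m/s
V^2 = 2100.6944
d = 2100.6944 / (2 * 0.76)
d = 2100.6944 / 1.52
d = 1382.0 m

1382.0


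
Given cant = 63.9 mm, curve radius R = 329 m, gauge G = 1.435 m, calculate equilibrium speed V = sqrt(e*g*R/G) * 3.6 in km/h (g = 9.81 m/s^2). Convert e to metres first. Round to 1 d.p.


Convert cant: e = 63.9 mm = 0.0639 m
V_ms = sqrt(0.0639 * 9.81 * 329 / 1.435)
V_ms = sqrt(143.718893) = 11.9883 m/s
V = 11.9883 * 3.6 = 43.2 km/h

43.2


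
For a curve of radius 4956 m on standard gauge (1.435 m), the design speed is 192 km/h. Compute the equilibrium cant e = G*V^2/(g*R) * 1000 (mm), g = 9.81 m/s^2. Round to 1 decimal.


Convert speed: V = 192 / 3.6 = 53.3333 m/s
Apply formula: e = 1.435 * 53.3333^2 / (9.81 * 4956)
e = 1.435 * 2844.4444 / 48618.36
e = 0.083955 m = 84.0 mm

84.0


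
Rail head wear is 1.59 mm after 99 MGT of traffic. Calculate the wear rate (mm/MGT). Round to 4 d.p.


Wear rate = total wear / cumulative tonnage
Rate = 1.59 / 99
Rate = 0.0161 mm/MGT

0.0161


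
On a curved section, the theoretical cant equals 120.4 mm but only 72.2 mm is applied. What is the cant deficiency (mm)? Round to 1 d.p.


Cant deficiency = equilibrium cant - actual cant
CD = 120.4 - 72.2
CD = 48.2 mm

48.2


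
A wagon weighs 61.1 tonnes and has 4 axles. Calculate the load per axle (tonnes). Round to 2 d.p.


Load per axle = total weight / number of axles
Load = 61.1 / 4
Load = 15.28 tonnes

15.28


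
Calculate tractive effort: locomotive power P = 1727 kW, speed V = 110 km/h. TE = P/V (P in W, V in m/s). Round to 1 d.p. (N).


Convert: P = 1727 kW = 1727000 W
V = 110 / 3.6 = 30.5556 m/s
TE = 1727000 / 30.5556
TE = 56520.0 N

56520.0


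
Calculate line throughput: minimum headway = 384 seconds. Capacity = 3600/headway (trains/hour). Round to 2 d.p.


Capacity = 3600 / headway
Capacity = 3600 / 384
Capacity = 9.38 trains/hour

9.38


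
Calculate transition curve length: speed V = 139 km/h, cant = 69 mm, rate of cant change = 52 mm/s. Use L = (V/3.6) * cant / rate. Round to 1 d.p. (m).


Convert speed: V = 139 / 3.6 = 38.6111 m/s
L = 38.6111 * 69 / 52
L = 2664.1667 / 52
L = 51.2 m

51.2


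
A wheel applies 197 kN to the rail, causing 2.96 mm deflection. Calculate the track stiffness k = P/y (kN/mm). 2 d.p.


Track stiffness k = P / y
k = 197 / 2.96
k = 66.55 kN/mm

66.55


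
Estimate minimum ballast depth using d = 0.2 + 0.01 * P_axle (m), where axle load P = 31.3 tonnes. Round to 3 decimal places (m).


d = 0.2 + 0.01 * 31.3
d = 0.2 + 0.313
d = 0.513 m

0.513


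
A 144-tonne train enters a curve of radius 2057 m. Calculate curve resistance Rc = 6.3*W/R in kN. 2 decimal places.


Rc = 6.3 * W / R
Rc = 6.3 * 144 / 2057
Rc = 907.2 / 2057
Rc = 0.44 kN

0.44


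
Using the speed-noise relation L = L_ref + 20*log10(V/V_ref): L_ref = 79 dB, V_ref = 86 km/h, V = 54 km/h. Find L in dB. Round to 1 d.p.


V/V_ref = 54 / 86 = 0.627907
log10(0.627907) = -0.202105
20 * -0.202105 = -4.0421
L = 79 + -4.0421 = 75.0 dB

75.0


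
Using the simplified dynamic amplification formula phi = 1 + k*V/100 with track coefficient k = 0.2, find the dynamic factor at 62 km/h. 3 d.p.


phi = 1 + k * V / 100
phi = 1 + 0.2 * 62 / 100
phi = 1 + 0.124
phi = 1.124

1.124
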